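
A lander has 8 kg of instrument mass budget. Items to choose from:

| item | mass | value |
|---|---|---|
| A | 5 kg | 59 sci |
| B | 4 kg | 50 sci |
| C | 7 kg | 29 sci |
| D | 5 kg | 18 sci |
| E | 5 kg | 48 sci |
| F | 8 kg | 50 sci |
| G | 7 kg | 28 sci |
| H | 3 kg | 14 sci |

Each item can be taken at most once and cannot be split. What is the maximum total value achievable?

73 sci

Check high-value combinations within 8 kg:
- A+H: mass 5+3=8, value 59+14=73
- B+H: mass 4+3=7, value 50+14=64
- E+H: mass 5+3=8, value 48+14=62
- A: mass 5, value 59
- B: mass 4, value 50
Best: 73 sci.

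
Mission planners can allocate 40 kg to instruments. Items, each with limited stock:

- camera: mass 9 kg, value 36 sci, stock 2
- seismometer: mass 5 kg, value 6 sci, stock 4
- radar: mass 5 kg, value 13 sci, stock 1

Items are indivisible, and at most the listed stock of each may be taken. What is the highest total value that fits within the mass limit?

103 sci

Top feasible selections:
- 2×camera + 3×seismometer + 1×radar: mass 38, value 103
- 2×camera + 2×seismometer + 1×radar: mass 33, value 97
- 2×camera + 4×seismometer: mass 38, value 96
- 2×camera + 1×seismometer + 1×radar: mass 28, value 91
Best: 103 sci.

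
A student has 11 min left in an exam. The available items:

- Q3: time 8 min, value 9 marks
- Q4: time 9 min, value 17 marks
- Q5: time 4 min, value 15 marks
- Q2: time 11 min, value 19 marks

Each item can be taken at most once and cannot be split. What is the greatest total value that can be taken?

Check high-value combinations within 11 min:
- Q2: time 11, value 19
- Q4: time 9, value 17
- Q5: time 4, value 15
Best: 19 marks.

19 marks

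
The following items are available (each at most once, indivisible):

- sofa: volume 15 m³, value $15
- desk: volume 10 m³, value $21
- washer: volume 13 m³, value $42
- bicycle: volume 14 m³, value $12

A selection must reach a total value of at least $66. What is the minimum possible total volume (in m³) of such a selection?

37

Subsets with value ≥ 66, sorted by total volume:
- desk+washer+bicycle: volume 37, value 75
- sofa+desk+washer: volume 38, value 78
- sofa+washer+bicycle: volume 42, value 69
- sofa+desk+washer+bicycle: volume 52, value 90
Minimum volume: 37 m³.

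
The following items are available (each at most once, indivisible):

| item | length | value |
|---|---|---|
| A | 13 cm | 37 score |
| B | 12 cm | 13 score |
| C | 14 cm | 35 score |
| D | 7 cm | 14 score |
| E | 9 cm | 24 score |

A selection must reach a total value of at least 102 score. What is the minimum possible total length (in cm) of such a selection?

43

Subsets with value ≥ 102, sorted by total length:
- A+C+D+E: length 43, value 110
- A+B+C+E: length 48, value 109
Minimum length: 43 cm.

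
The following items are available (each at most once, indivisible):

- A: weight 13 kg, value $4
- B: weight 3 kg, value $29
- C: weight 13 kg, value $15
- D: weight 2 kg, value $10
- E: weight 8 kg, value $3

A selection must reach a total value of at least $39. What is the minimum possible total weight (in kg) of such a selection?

5

Subsets with value ≥ 39, sorted by total weight:
- B+D: weight 5, value 39
- B+D+E: weight 13, value 42
- B+C: weight 16, value 44
Minimum weight: 5 kg.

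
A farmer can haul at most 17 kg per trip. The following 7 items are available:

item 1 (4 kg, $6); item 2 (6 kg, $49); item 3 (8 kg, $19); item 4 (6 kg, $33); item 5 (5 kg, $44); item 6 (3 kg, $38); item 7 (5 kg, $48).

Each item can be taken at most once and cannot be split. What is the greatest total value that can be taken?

$141

This is a 0/1 knapsack; check combinations near the capacity.
- item 2+item 5+item 7: weight 6+5+5=16, value 49+44+48=141
- item 1+item 5+item 6+item 7: weight 4+5+3+5=17, value 6+44+38+48=136
- item 2+item 6+item 7: weight 6+3+5=14, value 49+38+48=135
- item 2+item 5+item 6: weight 6+5+3=14, value 49+44+38=131
Best: $141.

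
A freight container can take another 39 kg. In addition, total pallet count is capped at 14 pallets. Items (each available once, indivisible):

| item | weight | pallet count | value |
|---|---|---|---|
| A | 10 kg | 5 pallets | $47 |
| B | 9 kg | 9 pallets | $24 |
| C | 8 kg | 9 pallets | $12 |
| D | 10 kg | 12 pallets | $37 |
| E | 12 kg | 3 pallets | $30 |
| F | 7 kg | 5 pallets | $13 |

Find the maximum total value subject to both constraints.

Feasible sets respecting both limits:
- A+E+F: weight 29, pallet count 13, value 90
- A+E: weight 22, pallet count 8, value 77
- A+B: weight 19, pallet count 14, value 71
- A+F: weight 17, pallet count 10, value 60
Best: $90.

$90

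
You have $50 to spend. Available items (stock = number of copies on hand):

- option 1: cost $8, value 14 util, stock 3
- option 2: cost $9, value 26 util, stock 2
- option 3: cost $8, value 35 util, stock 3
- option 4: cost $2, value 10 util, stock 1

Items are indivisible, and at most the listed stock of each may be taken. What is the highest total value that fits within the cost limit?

171 util

Best selections within cost 50 and stock limits:
- 1×option 1 + 2×option 2 + 3×option 3: cost 50, value 171
- 2×option 2 + 3×option 3 + 1×option 4: cost 44, value 167
- 2×option 1 + 1×option 2 + 3×option 3: cost 49, value 159
Best: 171 util.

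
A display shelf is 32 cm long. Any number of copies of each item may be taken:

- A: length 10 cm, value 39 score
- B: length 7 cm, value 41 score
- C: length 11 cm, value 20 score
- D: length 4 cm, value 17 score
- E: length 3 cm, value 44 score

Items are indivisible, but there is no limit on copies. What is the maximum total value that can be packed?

440 score

Best value-per-unit is E at 44/3, and filling with it alone uses length 10×3=30. No mix of the others beats 10×44 = 440.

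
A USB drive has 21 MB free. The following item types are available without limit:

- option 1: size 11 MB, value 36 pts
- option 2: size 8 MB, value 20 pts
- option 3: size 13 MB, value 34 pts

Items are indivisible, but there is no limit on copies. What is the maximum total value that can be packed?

Best value-per-unit is option 1 at 36/11; filling with it alone gives 1×36 = 36.
Optimal mix: 1×option 1 + 1×option 2 → size 19, value 56.

56 pts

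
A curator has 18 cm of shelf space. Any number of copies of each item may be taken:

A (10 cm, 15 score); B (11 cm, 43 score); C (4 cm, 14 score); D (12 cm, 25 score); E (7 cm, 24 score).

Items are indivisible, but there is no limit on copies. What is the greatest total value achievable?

67 score

Best value-per-unit is B at 43/11; filling with it alone gives 1×43 = 43.
Optimal mix: 1×B + 1×E → length 18, value 67.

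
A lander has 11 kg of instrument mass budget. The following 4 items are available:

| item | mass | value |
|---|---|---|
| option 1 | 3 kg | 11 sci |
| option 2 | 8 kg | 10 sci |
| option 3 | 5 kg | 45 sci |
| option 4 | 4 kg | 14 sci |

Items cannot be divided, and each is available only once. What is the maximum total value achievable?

This is a 0/1 knapsack; check combinations near the capacity.
- option 3+option 4: mass 5+4=9, value 45+14=59
- option 1+option 3: mass 3+5=8, value 11+45=56
- option 3: mass 5, value 45
- option 1+option 4: mass 3+4=7, value 11+14=25
- option 1+option 2: mass 3+8=11, value 11+10=21
Best: 59 sci.

59 sci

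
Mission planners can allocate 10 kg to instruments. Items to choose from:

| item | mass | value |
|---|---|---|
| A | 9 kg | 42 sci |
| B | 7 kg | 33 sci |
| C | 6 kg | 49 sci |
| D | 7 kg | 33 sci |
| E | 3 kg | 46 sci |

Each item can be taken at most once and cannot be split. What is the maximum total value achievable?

Check high-value combinations within 10 kg:
- C+E: mass 6+3=9, value 49+46=95
- B+E: mass 7+3=10, value 33+46=79
- D+E: mass 7+3=10, value 33+46=79
- C: mass 6, value 49
Best: 95 sci.

95 sci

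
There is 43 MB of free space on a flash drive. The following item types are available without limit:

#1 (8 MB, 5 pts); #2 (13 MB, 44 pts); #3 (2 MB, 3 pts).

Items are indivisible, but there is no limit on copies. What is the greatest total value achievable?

Best value-per-unit is #2 at 44/13; filling with it alone gives 3×44 = 132.
Optimal mix: 3×#2 + 2×#3 → size 43, value 138.

138 pts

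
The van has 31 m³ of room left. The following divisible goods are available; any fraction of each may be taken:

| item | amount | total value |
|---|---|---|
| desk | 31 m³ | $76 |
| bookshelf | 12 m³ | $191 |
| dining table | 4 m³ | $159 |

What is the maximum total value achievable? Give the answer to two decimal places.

Take in order of value per unit:
- dining table (159/4 per unit): all 4 → value 159, running total 159.00
- bookshelf (191/12 per unit): all 12 → value 191, running total 350.00
- desk (76/31 per unit): 15 of 31 → value 15×76/31 = 36.7742, running total 386.77
Total 386.77.

386.77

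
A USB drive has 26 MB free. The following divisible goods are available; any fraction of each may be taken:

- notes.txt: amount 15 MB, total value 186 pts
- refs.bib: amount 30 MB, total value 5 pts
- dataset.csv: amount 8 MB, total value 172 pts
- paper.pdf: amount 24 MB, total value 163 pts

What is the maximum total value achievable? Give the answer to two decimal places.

Take in order of value per unit:
- dataset.csv (172/8 per unit): all 8 → value 172, running total 172.00
- notes.txt (186/15 per unit): all 15 → value 186, running total 358.00
- paper.pdf (163/24 per unit): 3 of 24 → value 3×163/24 = 20.3750, running total 378.38
Total 378.38.

378.38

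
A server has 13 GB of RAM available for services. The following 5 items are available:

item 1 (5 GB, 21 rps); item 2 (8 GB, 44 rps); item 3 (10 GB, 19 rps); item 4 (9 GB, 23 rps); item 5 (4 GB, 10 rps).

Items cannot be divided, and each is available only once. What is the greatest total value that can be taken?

Check high-value combinations within 13 GB:
- item 1+item 2: memory 5+8=13, value 21+44=65
- item 2+item 5: memory 8+4=12, value 44+10=54
- item 2: memory 8, value 44
Best: 65 rps.

65 rps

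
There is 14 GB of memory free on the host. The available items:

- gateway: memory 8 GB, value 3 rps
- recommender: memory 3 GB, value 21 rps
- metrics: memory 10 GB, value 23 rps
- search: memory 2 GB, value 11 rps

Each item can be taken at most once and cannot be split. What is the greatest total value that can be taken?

This is a 0/1 knapsack; check combinations near the capacity.
- recommender+metrics: memory 3+10=13, value 21+23=44
- gateway+recommender+search: memory 8+3+2=13, value 3+21+11=35
- metrics+search: memory 10+2=12, value 23+11=34
Best: 44 rps.

44 rps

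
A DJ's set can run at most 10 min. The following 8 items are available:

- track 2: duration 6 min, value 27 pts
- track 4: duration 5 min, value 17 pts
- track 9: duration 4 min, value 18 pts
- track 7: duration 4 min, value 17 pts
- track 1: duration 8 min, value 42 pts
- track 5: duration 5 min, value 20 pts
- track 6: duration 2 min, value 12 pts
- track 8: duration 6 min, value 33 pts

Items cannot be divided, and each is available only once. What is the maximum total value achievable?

54 pts

Check high-value combinations within 10 min:
- track 1+track 6: duration 8+2=10, value 42+12=54
- track 9+track 8: duration 4+6=10, value 18+33=51
- track 7+track 8: duration 4+6=10, value 17+33=50
- track 9+track 7+track 6: duration 4+4+2=10, value 18+17+12=47
Best: 54 pts.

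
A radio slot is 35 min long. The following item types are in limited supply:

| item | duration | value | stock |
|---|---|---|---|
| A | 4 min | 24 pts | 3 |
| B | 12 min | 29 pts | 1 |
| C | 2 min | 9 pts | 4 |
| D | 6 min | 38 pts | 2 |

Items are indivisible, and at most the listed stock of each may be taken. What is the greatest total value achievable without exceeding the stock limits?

Best selections within duration 35 and stock limits:
- 3×A + 4×C + 2×D: duration 32, value 184
- 3×A + 3×C + 2×D: duration 30, value 175
Best: 184 pts.

184 pts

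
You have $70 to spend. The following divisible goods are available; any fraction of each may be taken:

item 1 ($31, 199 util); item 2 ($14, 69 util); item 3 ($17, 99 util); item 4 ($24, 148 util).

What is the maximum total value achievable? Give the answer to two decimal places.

Take in order of value per unit:
- item 1 (199/31 per unit): all 31 → value 199, running total 199.00
- item 4 (148/24 per unit): all 24 → value 148, running total 347.00
- item 3 (99/17 per unit): 15 of 17 → value 15×99/17 = 87.3529, running total 434.35
Total 434.35.

434.35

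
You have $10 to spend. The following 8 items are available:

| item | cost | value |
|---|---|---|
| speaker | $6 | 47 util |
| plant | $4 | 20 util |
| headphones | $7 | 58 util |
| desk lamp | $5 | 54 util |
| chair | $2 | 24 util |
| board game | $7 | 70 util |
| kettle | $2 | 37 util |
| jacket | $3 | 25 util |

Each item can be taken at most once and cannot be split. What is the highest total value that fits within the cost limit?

Check high-value combinations within $10:
- desk lamp+kettle+jacket: cost 5+2+3=10, value 54+37+25=116
- desk lamp+chair+kettle: cost 5+2+2=9, value 54+24+37=115
- speaker+chair+kettle: cost 6+2+2=10, value 47+24+37=108
- board game+kettle: cost 7+2=9, value 70+37=107
- desk lamp+chair+jacket: cost 5+2+3=10, value 54+24+25=103
Best: 116 util.

116 util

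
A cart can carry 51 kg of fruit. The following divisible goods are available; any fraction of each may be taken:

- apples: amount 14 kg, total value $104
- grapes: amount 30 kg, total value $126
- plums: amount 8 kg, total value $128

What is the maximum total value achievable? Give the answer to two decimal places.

353.80

Take in order of value per unit:
- plums (128/8 per unit): all 8 → value 128, running total 128.00
- apples (104/14 per unit): all 14 → value 104, running total 232.00
- grapes (126/30 per unit): 29 of 30 → value 29×126/30 = 121.8000, running total 353.80
Total 353.80.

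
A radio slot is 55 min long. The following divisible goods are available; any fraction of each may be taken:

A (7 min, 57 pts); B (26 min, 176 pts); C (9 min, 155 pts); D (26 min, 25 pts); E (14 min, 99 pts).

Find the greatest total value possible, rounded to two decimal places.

Take in order of value per unit:
- C (155/9 per unit): all 9 → value 155, running total 155.00
- A (57/7 per unit): all 7 → value 57, running total 212.00
- E (99/14 per unit): all 14 → value 99, running total 311.00
- B (176/26 per unit): 25 of 26 → value 25×176/26 = 169.2308, running total 480.23
Total 480.23.

480.23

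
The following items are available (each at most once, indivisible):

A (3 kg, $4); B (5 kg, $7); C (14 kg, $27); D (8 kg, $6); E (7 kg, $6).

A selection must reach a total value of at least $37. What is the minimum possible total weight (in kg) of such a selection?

22

Subsets with value ≥ 37, sorted by total weight:
- A+B+C: weight 22, value 38
- A+C+E: weight 24, value 37
- A+C+D: weight 25, value 37
Minimum weight: 22 kg.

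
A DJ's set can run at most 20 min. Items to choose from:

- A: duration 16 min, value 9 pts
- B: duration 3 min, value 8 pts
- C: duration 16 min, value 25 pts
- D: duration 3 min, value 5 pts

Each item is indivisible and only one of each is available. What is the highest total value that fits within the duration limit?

This is a 0/1 knapsack; check combinations near the capacity.
- B+C: duration 3+16=19, value 8+25=33
- C+D: duration 16+3=19, value 25+5=30
- C: duration 16, value 25
- A+B: duration 16+3=19, value 9+8=17
- A+D: duration 16+3=19, value 9+5=14
Best: 33 pts.

33 pts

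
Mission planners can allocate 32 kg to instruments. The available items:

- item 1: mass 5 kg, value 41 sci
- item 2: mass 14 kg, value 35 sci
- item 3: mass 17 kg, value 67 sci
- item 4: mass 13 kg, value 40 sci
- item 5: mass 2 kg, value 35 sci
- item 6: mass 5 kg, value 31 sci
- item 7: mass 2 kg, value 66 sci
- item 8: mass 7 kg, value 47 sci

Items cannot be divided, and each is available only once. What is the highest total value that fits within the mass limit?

Check high-value combinations within 32 kg:
- item 1+item 3+item 5+item 6+item 7: mass 5+17+2+5+2=31, value 41+67+35+31+66=240
- item 1+item 4+item 5+item 7+item 8: mass 5+13+2+2+7=29, value 41+40+35+66+47=229
- item 1+item 4+item 6+item 7+item 8: mass 5+13+5+2+7=32, value 41+40+31+66+47=225
Best: 240 sci.

240 sci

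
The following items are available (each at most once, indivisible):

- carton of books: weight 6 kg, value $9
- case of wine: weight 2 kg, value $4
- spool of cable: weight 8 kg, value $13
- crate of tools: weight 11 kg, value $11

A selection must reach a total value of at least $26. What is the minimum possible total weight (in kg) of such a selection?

16

Subsets with value ≥ 26, sorted by total weight:
- carton of books+case of wine+spool of cable: weight 16, value 26
- case of wine+spool of cable+crate of tools: weight 21, value 28
- carton of books+spool of cable+crate of tools: weight 25, value 33
- carton of books+case of wine+spool of cable+crate of tools: weight 27, value 37
Minimum weight: 16 kg.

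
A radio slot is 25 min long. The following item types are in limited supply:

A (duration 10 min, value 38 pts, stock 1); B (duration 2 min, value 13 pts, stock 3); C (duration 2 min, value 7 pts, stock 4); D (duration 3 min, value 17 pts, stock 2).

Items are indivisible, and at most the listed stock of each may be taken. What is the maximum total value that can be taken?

Best selections within duration 25 and stock limits:
- 1×A + 3×B + 1×C + 2×D: duration 24, value 118
- 1×A + 3×B + 3×C + 1×D: duration 25, value 115
Best: 118 pts.

118 pts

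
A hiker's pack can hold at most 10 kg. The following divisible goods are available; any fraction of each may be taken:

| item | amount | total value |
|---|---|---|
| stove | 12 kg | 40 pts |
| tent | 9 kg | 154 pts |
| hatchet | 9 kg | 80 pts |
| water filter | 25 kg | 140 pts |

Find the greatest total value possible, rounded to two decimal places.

Take in order of value per unit:
- tent (154/9 per unit): all 9 → value 154, running total 154.00
- hatchet (80/9 per unit): 1 of 9 → value 1×80/9 = 8.8889, running total 162.89
Total 162.89.

162.89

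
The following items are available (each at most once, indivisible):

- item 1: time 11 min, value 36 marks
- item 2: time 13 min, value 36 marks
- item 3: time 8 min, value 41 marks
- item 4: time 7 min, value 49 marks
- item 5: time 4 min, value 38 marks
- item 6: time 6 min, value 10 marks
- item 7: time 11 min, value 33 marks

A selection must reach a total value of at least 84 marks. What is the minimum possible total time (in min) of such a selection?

Subsets with value ≥ 84, sorted by total time:
- item 4+item 5: time 11, value 87
- item 3+item 4: time 15, value 90
Minimum time: 11 min.

11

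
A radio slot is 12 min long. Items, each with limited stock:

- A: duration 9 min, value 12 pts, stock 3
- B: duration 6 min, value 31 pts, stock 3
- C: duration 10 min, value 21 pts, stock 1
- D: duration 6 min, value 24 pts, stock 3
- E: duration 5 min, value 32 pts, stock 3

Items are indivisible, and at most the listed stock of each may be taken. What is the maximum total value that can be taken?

64 pts

Best selections within duration 12 and stock limits:
- 2×E: duration 10, value 64
- 1×B + 1×E: duration 11, value 63
Best: 64 pts.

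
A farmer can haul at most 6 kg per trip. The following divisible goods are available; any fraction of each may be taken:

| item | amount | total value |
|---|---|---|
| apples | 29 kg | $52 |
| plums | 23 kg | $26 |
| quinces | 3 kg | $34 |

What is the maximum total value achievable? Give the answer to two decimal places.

Take in order of value per unit:
- quinces (34/3 per unit): all 3 → value 34, running total 34.00
- apples (52/29 per unit): 3 of 29 → value 3×52/29 = 5.3793, running total 39.38
Total 39.38.

39.38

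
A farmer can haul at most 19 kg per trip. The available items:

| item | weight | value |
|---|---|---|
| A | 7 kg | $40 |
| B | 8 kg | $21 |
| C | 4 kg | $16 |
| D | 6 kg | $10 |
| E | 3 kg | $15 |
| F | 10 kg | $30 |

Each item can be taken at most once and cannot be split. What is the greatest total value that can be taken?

This is a 0/1 knapsack; check combinations near the capacity.
- A+B+C: weight 7+8+4=19, value 40+21+16=77
- A+B+E: weight 7+8+3=18, value 40+21+15=76
- A+C+E: weight 7+4+3=14, value 40+16+15=71
- A+F: weight 7+10=17, value 40+30=70
Best: $77.

$77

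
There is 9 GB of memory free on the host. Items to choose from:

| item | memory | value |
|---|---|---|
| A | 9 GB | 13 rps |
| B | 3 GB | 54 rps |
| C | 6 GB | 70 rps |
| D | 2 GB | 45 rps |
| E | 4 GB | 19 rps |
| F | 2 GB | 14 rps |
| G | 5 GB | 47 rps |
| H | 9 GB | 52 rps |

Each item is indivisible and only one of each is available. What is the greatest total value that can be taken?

124 rps

This is a 0/1 knapsack; check combinations near the capacity.
- B+C: memory 3+6=9, value 54+70=124
- B+D+E: memory 3+2+4=9, value 54+45+19=118
- C+D: memory 6+2=8, value 70+45=115
- B+D+F: memory 3+2+2=7, value 54+45+14=113
Best: 124 rps.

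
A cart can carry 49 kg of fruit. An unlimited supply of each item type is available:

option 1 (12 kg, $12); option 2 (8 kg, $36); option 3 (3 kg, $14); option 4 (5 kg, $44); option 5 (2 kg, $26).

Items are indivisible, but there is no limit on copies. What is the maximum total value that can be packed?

Best value-per-unit is option 5 at 26/2, and filling with it alone uses weight 24×2=48. No mix of the others beats 24×26 = 624.

$624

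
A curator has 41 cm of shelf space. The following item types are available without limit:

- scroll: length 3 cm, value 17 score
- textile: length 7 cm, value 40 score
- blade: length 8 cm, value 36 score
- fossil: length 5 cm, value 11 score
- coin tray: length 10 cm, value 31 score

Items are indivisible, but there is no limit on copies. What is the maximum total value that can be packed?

234 score

Best value-per-unit is textile at 40/7; filling with it alone gives 5×40 = 200.
Optimal mix: 2×scroll + 5×textile → length 41, value 234.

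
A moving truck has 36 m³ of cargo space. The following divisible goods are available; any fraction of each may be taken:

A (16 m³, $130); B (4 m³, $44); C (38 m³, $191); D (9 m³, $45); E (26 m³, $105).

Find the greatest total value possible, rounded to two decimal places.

254.42

Take in order of value per unit:
- B (44/4 per unit): all 4 → value 44, running total 44.00
- A (130/16 per unit): all 16 → value 130, running total 174.00
- C (191/38 per unit): 16 of 38 → value 16×191/38 = 80.4211, running total 254.42
Total 254.42.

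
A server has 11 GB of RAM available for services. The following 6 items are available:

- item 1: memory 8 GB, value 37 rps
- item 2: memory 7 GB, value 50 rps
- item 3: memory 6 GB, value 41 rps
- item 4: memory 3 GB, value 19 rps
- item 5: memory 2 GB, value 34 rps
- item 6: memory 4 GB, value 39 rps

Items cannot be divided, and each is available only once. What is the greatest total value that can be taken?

94 rps

Check high-value combinations within 11 GB:
- item 3+item 4+item 5: memory 6+3+2=11, value 41+19+34=94
- item 4+item 5+item 6: memory 3+2+4=9, value 19+34+39=92
- item 2+item 6: memory 7+4=11, value 50+39=89
Best: 94 rps.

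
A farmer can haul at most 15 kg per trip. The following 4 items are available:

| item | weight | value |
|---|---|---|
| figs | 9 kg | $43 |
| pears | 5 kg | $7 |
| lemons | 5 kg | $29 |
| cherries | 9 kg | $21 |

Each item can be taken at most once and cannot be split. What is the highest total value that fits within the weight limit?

This is a 0/1 knapsack; check combinations near the capacity.
- figs+lemons: weight 9+5=14, value 43+29=72
- figs+pears: weight 9+5=14, value 43+7=50
- lemons+cherries: weight 5+9=14, value 29+21=50
- figs: weight 9, value 43
- pears+lemons: weight 5+5=10, value 7+29=36
Best: $72.

$72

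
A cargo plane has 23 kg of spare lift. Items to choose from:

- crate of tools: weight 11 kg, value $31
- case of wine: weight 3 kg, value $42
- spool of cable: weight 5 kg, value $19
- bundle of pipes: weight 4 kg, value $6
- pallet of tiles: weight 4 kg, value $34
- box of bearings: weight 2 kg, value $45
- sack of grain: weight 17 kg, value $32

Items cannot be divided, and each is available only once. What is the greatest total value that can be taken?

$152

Check high-value combinations within 23 kg:
- crate of tools+case of wine+pallet of tiles+box of bearings: weight 11+3+4+2=20, value 31+42+34+45=152
- case of wine+spool of cable+bundle of pipes+pallet of tiles+box of bearings: weight 3+5+4+4+2=18, value 42+19+6+34+45=146
- case of wine+spool of cable+pallet of tiles+box of bearings: weight 3+5+4+2=14, value 42+19+34+45=140
- crate of tools+case of wine+spool of cable+box of bearings: weight 11+3+5+2=21, value 31+42+19+45=137
Best: $152.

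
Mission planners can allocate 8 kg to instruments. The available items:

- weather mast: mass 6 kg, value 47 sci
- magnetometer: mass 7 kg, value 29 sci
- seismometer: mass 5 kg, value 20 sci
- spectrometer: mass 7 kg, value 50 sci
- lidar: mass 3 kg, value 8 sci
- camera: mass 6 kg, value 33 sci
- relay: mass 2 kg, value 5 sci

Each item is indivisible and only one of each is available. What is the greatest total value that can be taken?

Check high-value combinations within 8 kg:
- weather mast+relay: mass 6+2=8, value 47+5=52
- spectrometer: mass 7, value 50
- weather mast: mass 6, value 47
Best: 52 sci.

52 sci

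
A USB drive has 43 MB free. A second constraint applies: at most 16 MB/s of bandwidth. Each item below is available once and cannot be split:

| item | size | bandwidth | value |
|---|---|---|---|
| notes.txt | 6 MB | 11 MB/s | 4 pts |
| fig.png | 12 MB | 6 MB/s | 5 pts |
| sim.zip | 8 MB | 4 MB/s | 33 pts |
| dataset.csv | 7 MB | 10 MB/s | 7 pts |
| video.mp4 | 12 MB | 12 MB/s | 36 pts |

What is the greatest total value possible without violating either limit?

69 pts

Feasible sets respecting both limits:
- sim.zip+video.mp4: size 20, bandwidth 16, value 69
- sim.zip+dataset.csv: size 15, bandwidth 14, value 40
- fig.png+sim.zip: size 20, bandwidth 10, value 38
Best: 69 pts.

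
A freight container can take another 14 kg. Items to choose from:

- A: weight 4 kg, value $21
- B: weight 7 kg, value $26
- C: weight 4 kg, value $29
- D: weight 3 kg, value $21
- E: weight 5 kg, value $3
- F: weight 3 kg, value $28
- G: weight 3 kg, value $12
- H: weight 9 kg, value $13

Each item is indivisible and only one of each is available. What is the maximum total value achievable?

$99

This is a 0/1 knapsack; check combinations near the capacity.
- A+C+D+F: weight 4+4+3+3=14, value 21+29+21+28=99
- C+D+F+G: weight 4+3+3+3=13, value 29+21+28+12=90
- A+C+F+G: weight 4+4+3+3=14, value 21+29+28+12=90
Best: $99.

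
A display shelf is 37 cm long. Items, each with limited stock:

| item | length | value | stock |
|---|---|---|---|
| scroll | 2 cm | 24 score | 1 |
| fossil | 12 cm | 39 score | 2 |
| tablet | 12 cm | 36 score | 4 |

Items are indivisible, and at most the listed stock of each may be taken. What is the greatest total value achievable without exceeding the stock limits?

114 score

Best selections within length 37 and stock limits:
- 2×fossil + 1×tablet: length 36, value 114
- 1×fossil + 2×tablet: length 36, value 111
Best: 114 score.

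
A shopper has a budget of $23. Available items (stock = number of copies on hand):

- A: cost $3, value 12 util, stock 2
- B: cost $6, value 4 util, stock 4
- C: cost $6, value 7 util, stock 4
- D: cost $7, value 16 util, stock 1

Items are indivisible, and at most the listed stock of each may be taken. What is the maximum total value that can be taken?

47 util

Top feasible selections:
- 2×A + 1×C + 1×D: cost 19, value 47
- 2×A + 1×B + 1×D: cost 19, value 44
Best: 47 util.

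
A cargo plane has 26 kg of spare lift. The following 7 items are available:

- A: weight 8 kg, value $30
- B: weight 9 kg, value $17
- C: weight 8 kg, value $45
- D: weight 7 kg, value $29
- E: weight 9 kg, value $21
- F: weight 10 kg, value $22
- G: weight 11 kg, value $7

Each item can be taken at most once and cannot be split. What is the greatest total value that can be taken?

Check high-value combinations within 26 kg:
- A+C+D: weight 8+8+7=23, value 30+45+29=104
- A+C+F: weight 8+8+10=26, value 30+45+22=97
- A+C+E: weight 8+8+9=25, value 30+45+21=96
- C+D+F: weight 8+7+10=25, value 45+29+22=96
- C+D+E: weight 8+7+9=24, value 45+29+21=95
Best: $104.

$104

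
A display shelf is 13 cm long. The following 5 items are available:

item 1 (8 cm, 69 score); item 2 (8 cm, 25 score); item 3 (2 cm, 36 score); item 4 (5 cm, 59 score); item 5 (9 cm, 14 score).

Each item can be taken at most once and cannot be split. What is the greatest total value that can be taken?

128 score

Check high-value combinations within 13 cm:
- item 1+item 4: length 8+5=13, value 69+59=128
- item 1+item 3: length 8+2=10, value 69+36=105
- item 3+item 4: length 2+5=7, value 36+59=95
- item 2+item 4: length 8+5=13, value 25+59=84
Best: 128 score.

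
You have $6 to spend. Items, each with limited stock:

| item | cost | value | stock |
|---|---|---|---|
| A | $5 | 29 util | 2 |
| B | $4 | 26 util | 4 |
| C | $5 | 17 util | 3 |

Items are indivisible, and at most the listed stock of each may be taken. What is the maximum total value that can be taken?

Top feasible selections:
- 1×A: cost 5, value 29
- 1×B: cost 4, value 26
- 1×C: cost 5, value 17
Best: 29 util.

29 util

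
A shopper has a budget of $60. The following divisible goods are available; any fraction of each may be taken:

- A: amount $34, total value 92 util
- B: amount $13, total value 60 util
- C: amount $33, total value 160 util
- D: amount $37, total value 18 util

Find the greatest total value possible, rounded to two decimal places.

Take in order of value per unit:
- C (160/33 per unit): all 33 → value 160, running total 160.00
- B (60/13 per unit): all 13 → value 60, running total 220.00
- A (92/34 per unit): 14 of 34 → value 14×92/34 = 37.8824, running total 257.88
Total 257.88.

257.88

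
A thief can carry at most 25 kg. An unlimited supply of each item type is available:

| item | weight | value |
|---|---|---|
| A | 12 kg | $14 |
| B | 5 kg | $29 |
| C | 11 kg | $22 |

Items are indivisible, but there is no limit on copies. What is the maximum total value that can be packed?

$145

Best value-per-unit is B at 29/5, and filling with it alone uses weight 5×5=25. No mix of the others beats 5×29 = 145.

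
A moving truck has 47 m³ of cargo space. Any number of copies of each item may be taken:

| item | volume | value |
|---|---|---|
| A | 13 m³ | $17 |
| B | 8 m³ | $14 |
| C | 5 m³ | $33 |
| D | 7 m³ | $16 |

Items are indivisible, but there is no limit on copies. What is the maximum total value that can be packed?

Best value-per-unit is C at 33/5, and filling with it alone uses volume 9×5=45. No mix of the others beats 9×33 = 297.

$297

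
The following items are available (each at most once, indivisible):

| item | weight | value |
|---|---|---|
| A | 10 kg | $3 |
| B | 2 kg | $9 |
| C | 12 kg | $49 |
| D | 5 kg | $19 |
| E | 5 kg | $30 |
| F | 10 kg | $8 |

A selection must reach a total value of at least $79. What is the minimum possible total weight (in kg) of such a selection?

Subsets with value ≥ 79, sorted by total weight:
- C+E: weight 17, value 79
- B+C+E: weight 19, value 88
- C+D+E: weight 22, value 98
Minimum weight: 17 kg.

17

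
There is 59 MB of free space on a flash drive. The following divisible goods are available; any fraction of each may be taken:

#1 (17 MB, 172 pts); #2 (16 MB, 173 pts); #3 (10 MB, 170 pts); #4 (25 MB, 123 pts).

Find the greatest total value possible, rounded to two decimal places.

593.72

Take in order of value per unit:
- #3 (170/10 per unit): all 10 → value 170, running total 170.00
- #2 (173/16 per unit): all 16 → value 173, running total 343.00
- #1 (172/17 per unit): all 17 → value 172, running total 515.00
- #4 (123/25 per unit): 16 of 25 → value 16×123/25 = 78.7200, running total 593.72
Total 593.72.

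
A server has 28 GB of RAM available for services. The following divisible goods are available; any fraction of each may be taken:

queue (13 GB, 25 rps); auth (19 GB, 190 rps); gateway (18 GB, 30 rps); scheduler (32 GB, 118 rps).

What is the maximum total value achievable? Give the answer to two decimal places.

223.19

Take in order of value per unit:
- auth (190/19 per unit): all 19 → value 190, running total 190.00
- scheduler (118/32 per unit): 9 of 32 → value 9×118/32 = 33.1875, running total 223.19
Total 223.19.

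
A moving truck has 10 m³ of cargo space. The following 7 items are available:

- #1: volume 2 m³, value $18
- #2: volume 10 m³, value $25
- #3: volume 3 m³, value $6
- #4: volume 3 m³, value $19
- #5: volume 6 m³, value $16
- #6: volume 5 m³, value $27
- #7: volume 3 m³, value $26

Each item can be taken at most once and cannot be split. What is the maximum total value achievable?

Check high-value combinations within 10 m³:
- #1+#6+#7: volume 2+5+3=10, value 18+27+26=71
- #1+#4+#6: volume 2+3+5=10, value 18+19+27=64
- #1+#4+#7: volume 2+3+3=8, value 18+19+26=63
- #6+#7: volume 5+3=8, value 27+26=53
Best: $71.

$71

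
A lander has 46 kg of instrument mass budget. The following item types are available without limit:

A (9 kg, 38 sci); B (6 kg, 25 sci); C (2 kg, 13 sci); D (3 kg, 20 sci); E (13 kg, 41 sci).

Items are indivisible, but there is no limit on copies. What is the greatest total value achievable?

Best value-per-unit is D at 20/3; filling with it alone gives 15×20 = 300.
Optimal mix: 2×C + 14×D → mass 46, value 306.

306 sci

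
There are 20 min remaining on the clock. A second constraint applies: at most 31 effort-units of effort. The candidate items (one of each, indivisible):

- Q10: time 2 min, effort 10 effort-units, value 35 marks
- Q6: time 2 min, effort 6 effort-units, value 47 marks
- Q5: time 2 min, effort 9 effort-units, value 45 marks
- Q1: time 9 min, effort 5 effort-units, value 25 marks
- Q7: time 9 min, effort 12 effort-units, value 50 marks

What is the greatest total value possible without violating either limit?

152 marks

Feasible sets respecting both limits:
- Q10+Q6+Q5+Q1: time 15, effort 30, value 152
- Q6+Q5+Q7: time 13, effort 27, value 142
- Q10+Q6+Q7: time 13, effort 28, value 132
Best: 152 marks.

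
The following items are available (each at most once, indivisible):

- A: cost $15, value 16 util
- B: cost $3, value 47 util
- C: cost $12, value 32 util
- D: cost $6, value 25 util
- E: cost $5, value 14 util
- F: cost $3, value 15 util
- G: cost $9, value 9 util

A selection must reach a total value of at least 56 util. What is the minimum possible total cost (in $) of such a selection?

6

Subsets with value ≥ 56, sorted by total cost:
- B+F: cost 6, value 62
- B+E: cost 8, value 61
Minimum cost: 6 $.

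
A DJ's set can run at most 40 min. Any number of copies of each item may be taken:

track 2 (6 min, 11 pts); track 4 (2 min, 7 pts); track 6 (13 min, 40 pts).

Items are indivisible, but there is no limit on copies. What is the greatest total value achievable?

140 pts

Best value-per-unit is track 4 at 7/2, and filling with it alone uses duration 20×2=40. No mix of the others beats 20×7 = 140.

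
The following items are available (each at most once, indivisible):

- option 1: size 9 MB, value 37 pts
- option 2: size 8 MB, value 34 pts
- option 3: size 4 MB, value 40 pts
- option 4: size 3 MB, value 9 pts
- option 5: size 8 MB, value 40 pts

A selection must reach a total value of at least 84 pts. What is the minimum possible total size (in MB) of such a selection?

15

Subsets with value ≥ 84, sorted by total size:
- option 3+option 4+option 5: size 15, value 89
- option 1+option 3+option 4: size 16, value 86
Minimum size: 15 MB.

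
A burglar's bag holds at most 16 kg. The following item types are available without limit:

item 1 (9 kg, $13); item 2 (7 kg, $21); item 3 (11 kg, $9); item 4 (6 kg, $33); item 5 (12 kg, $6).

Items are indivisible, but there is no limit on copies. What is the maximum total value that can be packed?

$66

Best value-per-unit is item 4 at 33/6, and filling with it alone uses weight 2×6=12. No mix of the others beats 2×33 = 66.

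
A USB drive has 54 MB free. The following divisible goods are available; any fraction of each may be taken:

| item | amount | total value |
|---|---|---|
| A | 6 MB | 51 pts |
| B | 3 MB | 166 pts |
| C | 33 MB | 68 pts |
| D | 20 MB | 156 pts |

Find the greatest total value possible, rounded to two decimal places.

Take in order of value per unit:
- B (166/3 per unit): all 3 → value 166, running total 166.00
- A (51/6 per unit): all 6 → value 51, running total 217.00
- D (156/20 per unit): all 20 → value 156, running total 373.00
- C (68/33 per unit): 25 of 33 → value 25×68/33 = 51.5152, running total 424.52
Total 424.52.

424.52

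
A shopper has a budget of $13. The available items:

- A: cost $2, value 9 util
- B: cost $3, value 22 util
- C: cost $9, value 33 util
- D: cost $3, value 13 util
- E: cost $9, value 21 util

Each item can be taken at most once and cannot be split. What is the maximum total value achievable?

55 util

Check high-value combinations within $13:
- B+C: cost 3+9=12, value 22+33=55
- C+D: cost 9+3=12, value 33+13=46
- A+B+D: cost 2+3+3=8, value 9+22+13=44
- B+E: cost 3+9=12, value 22+21=43
Best: 55 util.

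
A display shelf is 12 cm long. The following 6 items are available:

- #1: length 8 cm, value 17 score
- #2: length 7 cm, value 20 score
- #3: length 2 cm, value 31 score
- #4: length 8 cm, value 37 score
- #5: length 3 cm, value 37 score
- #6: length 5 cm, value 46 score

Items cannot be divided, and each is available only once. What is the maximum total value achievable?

114 score

This is a 0/1 knapsack; check combinations near the capacity.
- #3+#5+#6: length 2+3+5=10, value 31+37+46=114
- #2+#3+#5: length 7+2+3=12, value 20+31+37=88
- #5+#6: length 3+5=8, value 37+46=83
- #3+#6: length 2+5=7, value 31+46=77
Best: 114 score.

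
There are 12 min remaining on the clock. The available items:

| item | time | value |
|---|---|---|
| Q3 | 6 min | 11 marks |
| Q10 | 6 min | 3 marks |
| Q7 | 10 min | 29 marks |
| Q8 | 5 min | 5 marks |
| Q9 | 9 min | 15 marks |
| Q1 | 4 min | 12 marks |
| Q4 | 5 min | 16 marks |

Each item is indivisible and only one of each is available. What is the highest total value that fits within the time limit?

29 marks

Check high-value combinations within 12 min:
- Q7: time 10, value 29
- Q1+Q4: time 4+5=9, value 12+16=28
- Q3+Q4: time 6+5=11, value 11+16=27
- Q3+Q1: time 6+4=10, value 11+12=23
Best: 29 marks.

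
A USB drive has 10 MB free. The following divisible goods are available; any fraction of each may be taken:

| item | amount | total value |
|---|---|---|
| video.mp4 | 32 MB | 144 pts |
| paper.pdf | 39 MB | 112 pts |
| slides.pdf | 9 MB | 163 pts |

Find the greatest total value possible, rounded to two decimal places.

Take in order of value per unit:
- slides.pdf (163/9 per unit): all 9 → value 163, running total 163.00
- video.mp4 (144/32 per unit): 1 of 32 → value 1×144/32 = 4.5000, running total 167.50
Total 167.50.

167.50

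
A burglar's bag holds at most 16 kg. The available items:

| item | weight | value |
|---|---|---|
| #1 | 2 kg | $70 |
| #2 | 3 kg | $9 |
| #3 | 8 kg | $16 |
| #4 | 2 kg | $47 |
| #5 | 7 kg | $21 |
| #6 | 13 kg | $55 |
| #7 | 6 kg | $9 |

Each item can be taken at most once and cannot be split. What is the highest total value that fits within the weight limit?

$147

Check high-value combinations within 16 kg:
- #1+#2+#4+#5: weight 2+3+2+7=14, value 70+9+47+21=147
- #1+#2+#3+#4: weight 2+3+8+2=15, value 70+9+16+47=142
- #1+#4+#5: weight 2+2+7=11, value 70+47+21=138
- #1+#2+#4+#7: weight 2+3+2+6=13, value 70+9+47+9=135
Best: $147.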